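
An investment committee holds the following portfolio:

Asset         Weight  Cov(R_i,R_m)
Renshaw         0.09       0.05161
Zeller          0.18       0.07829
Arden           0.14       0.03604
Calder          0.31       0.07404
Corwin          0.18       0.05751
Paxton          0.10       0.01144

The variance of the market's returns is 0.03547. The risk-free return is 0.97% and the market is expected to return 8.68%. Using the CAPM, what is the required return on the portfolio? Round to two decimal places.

β_Renshaw = 0.05161 / 0.03547 = 1.4550
β_Zeller = 0.07829 / 0.03547 = 2.2072
β_Arden = 0.03604 / 0.03547 = 1.0161
β_Calder = 0.07404 / 0.03547 = 2.0874
β_Corwin = 0.05751 / 0.03547 = 1.6214
β_Paxton = 0.01144 / 0.03547 = 0.3225
β_P = Σ w_i β_i = 0.09×1.4550 + 0.18×2.2072 + 0.14×1.0161 + 0.31×2.0874 + 0.18×1.6214 + 0.10×0.3225 = 1.6417
MRP = 8.68% − 0.97% = 7.71%
E(R_P) = R_f + β_P × MRP = 0.97% + 1.6417 × 7.71% = 13.63%

13.63%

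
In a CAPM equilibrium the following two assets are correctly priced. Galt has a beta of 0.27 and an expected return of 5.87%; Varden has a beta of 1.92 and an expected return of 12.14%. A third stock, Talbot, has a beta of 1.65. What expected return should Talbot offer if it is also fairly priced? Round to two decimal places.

11.11%

MRP (SML slope) = (12.14% − 5.87%) / (1.92 − 0.27) = 6.27% / 1.65 = 3.8000%
R_f (intercept) = 5.87% − 0.27 × 3.8000% = 4.8440%
E(R_Talbot) = R_f + β × MRP = 4.8440% + 1.65 × 3.8000% = 11.11%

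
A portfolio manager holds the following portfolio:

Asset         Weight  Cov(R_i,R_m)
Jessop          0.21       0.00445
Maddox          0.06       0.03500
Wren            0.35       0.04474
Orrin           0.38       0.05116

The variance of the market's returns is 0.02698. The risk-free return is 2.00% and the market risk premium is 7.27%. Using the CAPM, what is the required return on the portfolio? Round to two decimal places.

β_Jessop = 0.00445 / 0.02698 = 0.1649
β_Maddox = 0.03500 / 0.02698 = 1.2973
β_Wren = 0.04474 / 0.02698 = 1.6583
β_Orrin = 0.05116 / 0.02698 = 1.8962
β_P = Σ w_i β_i = 0.21×0.1649 + 0.06×1.2973 + 0.35×1.6583 + 0.38×1.8962 = 1.4134
E(R_P) = R_f + β_P × MRP = 2.00% + 1.4134 × 7.27% = 12.28%

12.28%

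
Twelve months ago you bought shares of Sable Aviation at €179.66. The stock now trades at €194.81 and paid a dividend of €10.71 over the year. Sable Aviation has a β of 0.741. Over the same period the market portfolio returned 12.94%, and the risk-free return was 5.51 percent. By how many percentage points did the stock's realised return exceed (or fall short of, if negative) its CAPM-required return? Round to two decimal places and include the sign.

+3.38%

Realised HPR = (P1 + D1 − P0) / P0 = (194.81 + 10.71 − 179.66) / 179.66 = 25.86 / 179.66 = 14.3939%
MRP = 12.94% − 5.51% = 7.43%
CAPM required = R_f + β·MRP = 5.51% + 0.741 × 7.43% = 11.01563%
α = realised − required = 14.3939% − 11.01563% = +3.38%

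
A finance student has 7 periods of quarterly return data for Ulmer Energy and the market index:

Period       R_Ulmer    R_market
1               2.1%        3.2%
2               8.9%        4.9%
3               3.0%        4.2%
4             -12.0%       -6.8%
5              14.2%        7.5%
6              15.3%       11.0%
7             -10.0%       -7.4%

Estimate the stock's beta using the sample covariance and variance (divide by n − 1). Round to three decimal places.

Mean R_i = (2.1 + 8.9 + 3.0 − 12.0 + 14.2 + 15.3 − 10.0) / 7 = 3.0714%
Mean R_m = (3.2 + 4.9 + 4.2 − 6.8 + 7.5 + 11.0 − 7.4) / 7 = 2.3714%
Σ(R_i − R̄_i)(R_m − R̄_m) = 442.3443  ⇒  Cov = 442.3443 / 6 = 73.7241
Σ(R_m − R̄_m)² = 290.7743  ⇒  Var(R_m) = 290.7743 / 6 = 48.4624
β = Cov / Var(R_m) = 73.7241 / 48.4624 = 1.5213

1.521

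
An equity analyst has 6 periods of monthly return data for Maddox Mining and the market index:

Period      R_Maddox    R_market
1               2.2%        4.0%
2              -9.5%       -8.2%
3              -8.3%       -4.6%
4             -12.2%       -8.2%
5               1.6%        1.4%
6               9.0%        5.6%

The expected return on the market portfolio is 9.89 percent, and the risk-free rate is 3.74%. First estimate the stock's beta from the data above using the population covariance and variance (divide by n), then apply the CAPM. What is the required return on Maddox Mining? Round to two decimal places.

11.87%

Mean R_i = (2.2 − 9.5 − 8.3 − 12.2 + 1.6 + 9.0) / 6 = -2.8667%
Mean R_m = (4.0 − 8.2 − 4.6 − 8.2 + 1.4 + 5.6) / 6 = -1.6667%
Σ(R_i − R̄_i)(R_m − R̄_m) = 248.8933  ⇒  Cov = 248.8933 / 6 = 41.4822
Σ(R_m − R̄_m)² = 188.2933  ⇒  Var(R_m) = 188.2933 / 6 = 31.3822
β = Cov / Var(R_m) = 41.4822 / 31.3822 = 1.3218
MRP = 9.89% − 3.74% = 6.15%
E(R) = R_f + β × MRP = 3.74% + 1.3218 × 6.15% = 11.87%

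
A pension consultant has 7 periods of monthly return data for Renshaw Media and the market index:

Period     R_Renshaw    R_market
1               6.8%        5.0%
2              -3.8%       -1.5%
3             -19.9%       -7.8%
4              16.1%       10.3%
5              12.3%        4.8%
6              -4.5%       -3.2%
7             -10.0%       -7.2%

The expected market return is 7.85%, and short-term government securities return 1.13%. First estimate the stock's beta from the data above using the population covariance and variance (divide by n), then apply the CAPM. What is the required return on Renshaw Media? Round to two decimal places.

13.31%

Mean R_i = (6.8 − 3.8 − 19.9 + 16.1 + 12.3 − 4.5 − 10.0) / 7 = -0.4286%
Mean R_m = (5.0 − 1.5 − 7.8 + 10.3 + 4.8 − 3.2 − 7.2) / 7 = 0.0571%
Σ(R_i − R̄_i)(R_m − R̄_m) = 506.3614  ⇒  Cov = 506.3614 / 7 = 72.3373
Σ(R_m − R̄_m)² = 279.2771  ⇒  Var(R_m) = 279.2771 / 7 = 39.8967
β = Cov / Var(R_m) = 72.3373 / 39.8967 = 1.8131
MRP = 7.85% − 1.13% = 6.72%
E(R) = R_f + β × MRP = 1.13% + 1.8131 × 6.72% = 13.31%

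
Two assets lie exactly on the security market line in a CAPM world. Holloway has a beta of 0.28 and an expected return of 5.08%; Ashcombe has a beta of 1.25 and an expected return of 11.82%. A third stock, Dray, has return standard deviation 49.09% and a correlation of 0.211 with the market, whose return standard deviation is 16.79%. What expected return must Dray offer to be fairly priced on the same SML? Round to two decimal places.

MRP = (11.82% − 5.08%) / (1.25 − 0.28) = 6.9485%
R_f = 5.08% − 0.28 × 6.9485% = 3.1344%
β_Dray = ρ·σ_i/σ_m = 0.211 × 49.09 / 16.79 = 0.6169
E(R_Dray) = R_f + β × MRP = 3.1344% + 0.6169 × 6.9485% = 7.42%

7.42%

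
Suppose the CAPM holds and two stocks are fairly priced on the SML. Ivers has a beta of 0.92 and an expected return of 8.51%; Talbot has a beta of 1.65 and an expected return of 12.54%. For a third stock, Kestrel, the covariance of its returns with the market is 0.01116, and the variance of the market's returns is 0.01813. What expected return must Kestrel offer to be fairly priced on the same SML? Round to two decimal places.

MRP = (12.54% − 8.51%) / (1.65 − 0.92) = 5.5205%
R_f = 8.51% − 0.92 × 5.5205% = 3.4311%
β_Kestrel = Cov / Var(R_m) = 0.01116 / 0.01813 = 0.6156
E(R_Kestrel) = R_f + β × MRP = 3.4311% + 0.6156 × 5.5205% = 6.83%

6.83%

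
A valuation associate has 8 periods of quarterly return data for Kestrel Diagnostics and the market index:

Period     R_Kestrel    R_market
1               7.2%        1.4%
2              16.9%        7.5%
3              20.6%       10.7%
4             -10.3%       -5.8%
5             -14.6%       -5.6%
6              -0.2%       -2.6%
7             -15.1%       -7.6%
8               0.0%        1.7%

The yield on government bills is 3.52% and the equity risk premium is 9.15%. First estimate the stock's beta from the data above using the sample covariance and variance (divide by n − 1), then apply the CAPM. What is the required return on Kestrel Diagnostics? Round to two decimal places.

21.94%

Mean R_i = (7.2 + 16.9 + 20.6 − 10.3 − 14.6 − 0.2 − 15.1 + 0.0) / 8 = 0.5625%
Mean R_m = (1.4 + 7.5 + 10.7 − 5.8 − 5.6 − 2.6 − 7.6 + 1.7) / 8 = -0.0375%
Σ(R_i − R̄_i)(R_m − R̄_m) = 614.1988  ⇒  Cov = 614.1988 / 7 = 87.7427
Σ(R_m − R̄_m)² = 305.0988  ⇒  Var(R_m) = 305.0988 / 7 = 43.5855
β = Cov / Var(R_m) = 87.7427 / 43.5855 = 2.0131
E(R) = R_f + β × MRP = 3.52% + 2.0131 × 9.15% = 21.94%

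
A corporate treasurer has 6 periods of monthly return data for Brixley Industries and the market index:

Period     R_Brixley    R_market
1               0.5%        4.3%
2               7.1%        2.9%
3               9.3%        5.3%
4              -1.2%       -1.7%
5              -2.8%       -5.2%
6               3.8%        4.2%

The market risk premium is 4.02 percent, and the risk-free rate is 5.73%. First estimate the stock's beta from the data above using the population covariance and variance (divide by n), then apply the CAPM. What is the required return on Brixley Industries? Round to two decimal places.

9.32%

Mean R_i = (0.5 + 7.1 + 9.3 − 1.2 − 2.8 + 3.8) / 6 = 2.7833%
Mean R_m = (4.3 + 2.9 + 5.3 − 1.7 − 5.2 + 4.2) / 6 = 1.6333%
Σ(R_i − R̄_i)(R_m − R̄_m) = 77.3133  ⇒  Cov = 77.3133 / 6 = 12.8856
Σ(R_m − R̄_m)² = 86.5533  ⇒  Var(R_m) = 86.5533 / 6 = 14.4256
β = Cov / Var(R_m) = 12.8856 / 14.4256 = 0.8932
E(R) = R_f + β × MRP = 5.73% + 0.8932 × 4.02% = 9.32%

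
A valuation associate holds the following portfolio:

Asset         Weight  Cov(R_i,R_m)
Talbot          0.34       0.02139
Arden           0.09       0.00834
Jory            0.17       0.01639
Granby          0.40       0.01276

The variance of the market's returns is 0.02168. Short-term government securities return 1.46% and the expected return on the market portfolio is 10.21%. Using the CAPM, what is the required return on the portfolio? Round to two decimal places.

7.88%

β_Talbot = 0.02139 / 0.02168 = 0.9866
β_Arden = 0.00834 / 0.02168 = 0.3847
β_Jory = 0.01639 / 0.02168 = 0.7560
β_Granby = 0.01276 / 0.02168 = 0.5886
β_P = Σ w_i β_i = 0.34×0.9866 + 0.09×0.3847 + 0.17×0.7560 + 0.40×0.5886 = 0.7340
MRP = 10.21% − 1.46% = 8.75%
E(R_P) = R_f + β_P × MRP = 1.46% + 0.7340 × 8.75% = 7.88%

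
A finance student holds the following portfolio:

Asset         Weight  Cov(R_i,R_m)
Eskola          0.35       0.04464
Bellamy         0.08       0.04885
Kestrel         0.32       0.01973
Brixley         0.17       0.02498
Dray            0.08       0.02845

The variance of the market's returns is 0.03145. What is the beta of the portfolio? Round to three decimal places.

β_Eskola = 0.04464 / 0.03145 = 1.4194
β_Bellamy = 0.04885 / 0.03145 = 1.5533
β_Kestrel = 0.01973 / 0.03145 = 0.6273
β_Brixley = 0.02498 / 0.03145 = 0.7943
β_Dray = 0.02845 / 0.03145 = 0.9046
β_P = Σ w_i β_i = 0.35×1.4194 + 0.08×1.5533 + 0.32×0.6273 + 0.17×0.7943 + 0.08×0.9046 = 1.0292

1.029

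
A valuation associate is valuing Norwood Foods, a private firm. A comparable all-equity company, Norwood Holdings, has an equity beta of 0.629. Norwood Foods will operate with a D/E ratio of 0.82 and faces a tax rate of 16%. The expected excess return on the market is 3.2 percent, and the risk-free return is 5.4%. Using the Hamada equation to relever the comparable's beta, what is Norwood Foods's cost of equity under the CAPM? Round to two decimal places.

β_L = β_U × [1 + (1 − t)(D/E)] = 0.629 × [1 + (1 − 0.16) × 0.82]
    = 0.629 × [1 + 0.84 × 0.82] = 0.629 × 1.6888 = 1.0623
E(R) = R_f + β_L × MRP = 5.4% + 1.0623 × 3.2% = 8.80%

8.80%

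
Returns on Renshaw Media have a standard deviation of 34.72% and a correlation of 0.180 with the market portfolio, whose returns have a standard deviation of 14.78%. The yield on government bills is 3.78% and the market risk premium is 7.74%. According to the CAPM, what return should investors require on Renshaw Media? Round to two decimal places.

7.05%

β = ρ × σ_i / σ_m = 0.180 × 34.72% / 14.78% = 0.4228
E(R) = 3.78% + 0.4228 × 7.74% = 7.05%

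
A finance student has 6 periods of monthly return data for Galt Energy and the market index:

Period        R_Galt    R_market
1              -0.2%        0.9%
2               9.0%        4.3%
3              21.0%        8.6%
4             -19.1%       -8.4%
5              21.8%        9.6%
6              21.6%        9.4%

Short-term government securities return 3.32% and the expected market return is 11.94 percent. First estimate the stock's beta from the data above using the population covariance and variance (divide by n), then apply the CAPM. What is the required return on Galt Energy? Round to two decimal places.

Mean R_i = (-0.2 + 9.0 + 21.0 − 19.1 + 21.8 + 21.6) / 6 = 9.0167%
Mean R_m = (0.9 + 4.3 + 8.6 − 8.4 + 9.6 + 9.4) / 6 = 4.0667%
Σ(R_i − R̄_i)(R_m − R̄_m) = 571.8733  ⇒  Cov = 571.8733 / 6 = 95.3122
Σ(R_m − R̄_m)² = 245.1133  ⇒  Var(R_m) = 245.1133 / 6 = 40.8522
β = Cov / Var(R_m) = 95.3122 / 40.8522 = 2.3331
MRP = 11.94% − 3.32% = 8.62%
E(R) = R_f + β × MRP = 3.32% + 2.3331 × 8.62% = 23.43%

23.43%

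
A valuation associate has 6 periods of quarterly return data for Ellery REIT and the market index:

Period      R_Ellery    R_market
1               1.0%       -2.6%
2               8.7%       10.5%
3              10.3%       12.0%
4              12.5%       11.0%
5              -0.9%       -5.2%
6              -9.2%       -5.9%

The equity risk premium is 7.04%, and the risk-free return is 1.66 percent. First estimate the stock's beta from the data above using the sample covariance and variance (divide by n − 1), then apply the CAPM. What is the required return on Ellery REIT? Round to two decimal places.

Mean R_i = (1.0 + 8.7 + 10.3 + 12.5 − 0.9 − 9.2) / 6 = 3.7333%
Mean R_m = (-2.6 + 10.5 + 12.0 + 11.0 − 5.2 − 5.9) / 6 = 3.3000%
Σ(R_i − R̄_i)(R_m − R̄_m) = 334.8900  ⇒  Cov = 334.8900 / 5 = 66.9780
Σ(R_m − R̄_m)² = 378.5200  ⇒  Var(R_m) = 378.5200 / 5 = 75.7040
β = Cov / Var(R_m) = 66.9780 / 75.7040 = 0.8847
E(R) = R_f + β × MRP = 1.66% + 0.8847 × 7.04% = 7.89%

7.89%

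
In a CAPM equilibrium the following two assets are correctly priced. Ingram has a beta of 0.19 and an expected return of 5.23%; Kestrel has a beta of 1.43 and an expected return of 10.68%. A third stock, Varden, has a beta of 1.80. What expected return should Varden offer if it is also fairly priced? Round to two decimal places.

MRP (SML slope) = (10.68% − 5.23%) / (1.43 − 0.19) = 5.45% / 1.24 = 4.3952%
R_f (intercept) = 5.23% − 0.19 × 4.3952% = 4.3949%
E(R_Varden) = R_f + β × MRP = 4.3949% + 1.80 × 4.3952% = 12.31%

12.31%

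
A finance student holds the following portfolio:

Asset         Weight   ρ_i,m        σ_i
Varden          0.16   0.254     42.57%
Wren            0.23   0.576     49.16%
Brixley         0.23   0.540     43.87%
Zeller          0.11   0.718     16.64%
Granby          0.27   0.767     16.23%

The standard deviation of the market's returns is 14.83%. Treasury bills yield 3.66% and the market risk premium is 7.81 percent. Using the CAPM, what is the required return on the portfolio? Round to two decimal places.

13.33%

β_Varden = 0.254 × 42.57% / 14.83% = 0.7291
β_Wren = 0.576 × 49.16% / 14.83% = 1.9094
β_Brixley = 0.540 × 43.87% / 14.83% = 1.5974
β_Zeller = 0.718 × 16.64% / 14.83% = 0.8056
β_Granby = 0.767 × 16.23% / 14.83% = 0.8394
β_P = Σ w_i β_i = 0.16×0.7291 + 0.23×1.9094 + 0.23×1.5974 + 0.11×0.8056 + 0.27×0.8394 = 1.2385
E(R_P) = R_f + β_P × MRP = 3.66% + 1.2385 × 7.81% = 13.33%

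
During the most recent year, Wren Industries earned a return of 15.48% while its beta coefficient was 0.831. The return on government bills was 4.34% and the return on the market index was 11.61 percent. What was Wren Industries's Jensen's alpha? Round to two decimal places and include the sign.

Market excess return = 11.61% − 4.34% = 7.27%
CAPM benchmark = R_f + β(R_m − R_f) = 4.34% + 0.831 × 7.27% = 10.38137%
α = actual − benchmark = 15.48% − 10.38137% = +5.10%

+5.10%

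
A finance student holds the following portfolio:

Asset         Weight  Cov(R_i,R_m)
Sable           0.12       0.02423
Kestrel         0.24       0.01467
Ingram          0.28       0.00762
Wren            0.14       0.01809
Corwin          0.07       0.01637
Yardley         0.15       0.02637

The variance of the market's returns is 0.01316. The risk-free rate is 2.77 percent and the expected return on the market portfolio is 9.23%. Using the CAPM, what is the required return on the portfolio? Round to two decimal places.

10.72%

β_Sable = 0.02423 / 0.01316 = 1.8412
β_Kestrel = 0.01467 / 0.01316 = 1.1147
β_Ingram = 0.00762 / 0.01316 = 0.5790
β_Wren = 0.01809 / 0.01316 = 1.3746
β_Corwin = 0.01637 / 0.01316 = 1.2439
β_Yardley = 0.02637 / 0.01316 = 2.0038
β_P = Σ w_i β_i = 0.12×1.8412 + 0.24×1.1147 + 0.28×0.5790 + 0.14×1.3746 + 0.07×1.2439 + 0.15×2.0038 = 1.2307
MRP = 9.23% − 2.77% = 6.46%
E(R_P) = R_f + β_P × MRP = 2.77% + 1.2307 × 6.46% = 10.72%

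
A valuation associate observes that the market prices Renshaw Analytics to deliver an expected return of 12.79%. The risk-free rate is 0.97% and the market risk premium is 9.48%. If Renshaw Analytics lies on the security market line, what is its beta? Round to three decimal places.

1.247

β = (E(R) − R_f) / MRP = (12.79% − 0.97%) / 9.48% = 11.82% / 9.48% = 1.247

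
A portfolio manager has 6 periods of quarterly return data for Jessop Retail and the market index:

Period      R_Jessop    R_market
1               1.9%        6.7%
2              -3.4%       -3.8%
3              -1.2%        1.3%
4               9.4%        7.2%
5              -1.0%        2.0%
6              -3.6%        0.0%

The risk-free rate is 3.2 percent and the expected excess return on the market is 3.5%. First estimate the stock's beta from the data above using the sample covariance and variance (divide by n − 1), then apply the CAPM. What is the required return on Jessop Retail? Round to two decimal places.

Mean R_i = (1.9 − 3.4 − 1.2 + 9.4 − 1.0 − 3.6) / 6 = 0.3500%
Mean R_m = (6.7 − 3.8 + 1.3 + 7.2 + 2.0 + 0.0) / 6 = 2.2333%
Σ(R_i − R̄_i)(R_m − R̄_m) = 85.0800  ⇒  Cov = 85.0800 / 5 = 17.0160
Σ(R_m − R̄_m)² = 86.9333  ⇒  Var(R_m) = 86.9333 / 5 = 17.3867
β = Cov / Var(R_m) = 17.0160 / 17.3867 = 0.9787
E(R) = R_f + β × MRP = 3.2% + 0.9787 × 3.5% = 6.63%

6.63%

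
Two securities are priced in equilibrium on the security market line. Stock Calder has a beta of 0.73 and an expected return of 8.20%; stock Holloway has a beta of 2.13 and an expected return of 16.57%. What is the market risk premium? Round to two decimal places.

5.98%

Both satisfy E(R) = R_f + β·MRP, so the slope of the SML is
MRP = (16.57% − 8.20%) / (2.13 − 0.73) = 8.37% / 1.40 = 5.9786%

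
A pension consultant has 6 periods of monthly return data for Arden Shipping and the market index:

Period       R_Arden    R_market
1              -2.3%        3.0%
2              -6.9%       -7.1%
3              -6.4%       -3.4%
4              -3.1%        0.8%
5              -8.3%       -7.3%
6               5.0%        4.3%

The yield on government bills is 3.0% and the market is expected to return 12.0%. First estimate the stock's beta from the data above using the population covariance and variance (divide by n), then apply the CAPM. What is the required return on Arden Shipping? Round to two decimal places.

10.60%

Mean R_i = (-2.3 − 6.9 − 6.4 − 3.1 − 8.3 + 5.0) / 6 = -3.6667%
Mean R_m = (3.0 − 7.1 − 3.4 + 0.8 − 7.3 + 4.3) / 6 = -1.6167%
Σ(R_i − R̄_i)(R_m − R̄_m) = 107.8933  ⇒  Cov = 107.8933 / 6 = 17.9822
Σ(R_m − R̄_m)² = 127.7083  ⇒  Var(R_m) = 127.7083 / 6 = 21.2847
β = Cov / Var(R_m) = 17.9822 / 21.2847 = 0.8448
MRP = 12.0% − 3.0% = 9.00%
E(R) = R_f + β × MRP = 3.0% + 0.8448 × 9.0% = 10.60%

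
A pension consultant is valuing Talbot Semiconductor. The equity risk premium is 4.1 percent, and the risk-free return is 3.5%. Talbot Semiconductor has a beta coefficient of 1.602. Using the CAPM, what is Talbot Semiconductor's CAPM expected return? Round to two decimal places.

10.07%

E(R) = R_f + β × MRP = 3.5% + 1.602 × 4.1% = 10.07%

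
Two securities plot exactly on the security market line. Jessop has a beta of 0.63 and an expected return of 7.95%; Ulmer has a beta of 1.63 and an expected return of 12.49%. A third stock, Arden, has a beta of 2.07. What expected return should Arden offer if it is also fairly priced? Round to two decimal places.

MRP (SML slope) = (12.49% − 7.95%) / (1.63 − 0.63) = 4.54% / 1.00 = 4.5400%
R_f (intercept) = 7.95% − 0.63 × 4.5400% = 5.0898%
E(R_Arden) = R_f + β × MRP = 5.0898% + 2.07 × 4.5400% = 14.49%

14.49%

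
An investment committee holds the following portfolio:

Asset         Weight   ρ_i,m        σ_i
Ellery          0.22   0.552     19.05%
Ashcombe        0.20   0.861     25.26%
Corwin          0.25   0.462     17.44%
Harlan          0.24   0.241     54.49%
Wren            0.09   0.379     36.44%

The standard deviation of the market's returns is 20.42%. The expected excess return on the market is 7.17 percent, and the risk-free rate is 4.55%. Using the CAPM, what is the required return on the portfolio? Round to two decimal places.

β_Ellery = 0.552 × 19.05% / 20.42% = 0.5150
β_Ashcombe = 0.861 × 25.26% / 20.42% = 1.0651
β_Corwin = 0.462 × 17.44% / 20.42% = 0.3946
β_Harlan = 0.241 × 54.49% / 20.42% = 0.6431
β_Wren = 0.379 × 36.44% / 20.42% = 0.6763
β_P = Σ w_i β_i = 0.22×0.5150 + 0.20×1.0651 + 0.25×0.3946 + 0.24×0.6431 + 0.09×0.6763 = 0.6402
E(R_P) = R_f + β_P × MRP = 4.55% + 0.6402 × 7.17% = 9.14%

9.14%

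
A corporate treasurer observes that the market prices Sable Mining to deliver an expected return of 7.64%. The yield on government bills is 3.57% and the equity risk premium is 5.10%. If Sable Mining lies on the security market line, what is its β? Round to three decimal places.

0.798

β = (E(R) − R_f) / MRP = (7.64% − 3.57%) / 5.10% = 4.07% / 5.10% = 0.798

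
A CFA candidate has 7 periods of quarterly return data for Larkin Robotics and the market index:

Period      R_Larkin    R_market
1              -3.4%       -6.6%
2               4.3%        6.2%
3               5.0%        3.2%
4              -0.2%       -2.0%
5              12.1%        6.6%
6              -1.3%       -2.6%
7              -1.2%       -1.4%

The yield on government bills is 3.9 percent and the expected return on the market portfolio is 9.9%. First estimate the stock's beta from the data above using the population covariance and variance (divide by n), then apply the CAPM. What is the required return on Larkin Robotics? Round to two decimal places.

9.74%

Mean R_i = (-3.4 + 4.3 + 5.0 − 0.2 + 12.1 − 1.3 − 1.2) / 7 = 2.1857%
Mean R_m = (-6.6 + 6.2 + 3.2 − 2.0 + 6.6 − 2.6 − 1.4) / 7 = 0.4857%
Σ(R_i − R̄_i)(R_m − R̄_m) = 142.9886  ⇒  Cov = 142.9886 / 7 = 20.4269
Σ(R_m − R̄_m)² = 146.8686  ⇒  Var(R_m) = 146.8686 / 7 = 20.9812
β = Cov / Var(R_m) = 20.4269 / 20.9812 = 0.9736
MRP = 9.9% − 3.9% = 6.00%
E(R) = R_f + β × MRP = 3.9% + 0.9736 × 6.0% = 9.74%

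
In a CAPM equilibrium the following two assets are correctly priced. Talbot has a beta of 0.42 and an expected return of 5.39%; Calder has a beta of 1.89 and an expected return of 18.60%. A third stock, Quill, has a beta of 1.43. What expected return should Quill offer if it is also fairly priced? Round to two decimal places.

MRP (SML slope) = (18.60% − 5.39%) / (1.89 − 0.42) = 13.21% / 1.47 = 8.9864%
R_f (intercept) = 5.39% − 0.42 × 8.9864% = 1.6157%
E(R_Quill) = R_f + β × MRP = 1.6157% + 1.43 × 8.9864% = 14.47%

14.47%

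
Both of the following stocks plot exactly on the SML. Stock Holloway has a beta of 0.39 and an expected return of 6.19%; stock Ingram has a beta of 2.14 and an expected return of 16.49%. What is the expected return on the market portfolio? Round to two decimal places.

Both satisfy E(R) = R_f + β·MRP, so the slope of the SML is
MRP = (16.49% − 6.19%) / (2.14 − 0.39) = 10.30% / 1.75 = 5.8857%
R_f = E(R_Holloway) − β_Holloway·MRP = 6.19% − 0.39 × 5.8857% = 3.8946%
E(R_m) = R_f + MRP = 3.8946% + 5.8857% = 9.78%

9.78%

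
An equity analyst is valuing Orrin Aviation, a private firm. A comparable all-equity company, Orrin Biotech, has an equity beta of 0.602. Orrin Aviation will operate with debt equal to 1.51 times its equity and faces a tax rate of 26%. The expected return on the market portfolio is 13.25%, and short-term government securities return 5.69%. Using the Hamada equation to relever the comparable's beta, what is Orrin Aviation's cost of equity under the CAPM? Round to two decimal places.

β_L = β_U × [1 + (1 − t)(D/E)] = 0.602 × [1 + (1 − 0.26) × 1.51]
    = 0.602 × [1 + 0.74 × 1.51] = 0.602 × 2.1174 = 1.2747
MRP = 13.25% − 5.69% = 7.56%
E(R) = R_f + β_L × MRP = 5.69% + 1.2747 × 7.56% = 15.33%

15.33%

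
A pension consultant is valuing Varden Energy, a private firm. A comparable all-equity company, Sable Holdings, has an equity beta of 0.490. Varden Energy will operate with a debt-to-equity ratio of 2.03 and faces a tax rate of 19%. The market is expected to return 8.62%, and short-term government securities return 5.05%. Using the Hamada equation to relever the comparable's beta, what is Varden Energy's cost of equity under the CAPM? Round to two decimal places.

β_L = β_U × [1 + (1 − t)(D/E)] = 0.490 × [1 + (1 − 0.19) × 2.03]
    = 0.490 × [1 + 0.81 × 2.03] = 0.490 × 2.6443 = 1.2957
MRP = 8.62% − 5.05% = 3.57%
E(R) = R_f + β_L × MRP = 5.05% + 1.2957 × 3.57% = 9.68%

9.68%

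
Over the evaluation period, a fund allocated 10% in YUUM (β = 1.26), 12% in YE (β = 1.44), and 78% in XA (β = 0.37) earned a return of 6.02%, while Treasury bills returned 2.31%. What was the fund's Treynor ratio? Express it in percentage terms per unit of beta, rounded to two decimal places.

β_P = 0.10×1.26 + 0.12×1.44 + 0.78×0.37 = 0.5874
Treynor = (R_P − R_f) / β_P = (6.02% − 2.31%) / 0.5874 = 3.71% / 0.5874 = 6.32%

6.32%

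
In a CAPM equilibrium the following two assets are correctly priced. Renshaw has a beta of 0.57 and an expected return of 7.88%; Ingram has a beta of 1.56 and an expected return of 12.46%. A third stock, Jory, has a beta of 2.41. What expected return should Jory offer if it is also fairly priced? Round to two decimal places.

MRP (SML slope) = (12.46% − 7.88%) / (1.56 − 0.57) = 4.58% / 0.99 = 4.6263%
R_f (intercept) = 7.88% − 0.57 × 4.6263% = 5.2430%
E(R_Jory) = R_f + β × MRP = 5.2430% + 2.41 × 4.6263% = 16.39%

16.39%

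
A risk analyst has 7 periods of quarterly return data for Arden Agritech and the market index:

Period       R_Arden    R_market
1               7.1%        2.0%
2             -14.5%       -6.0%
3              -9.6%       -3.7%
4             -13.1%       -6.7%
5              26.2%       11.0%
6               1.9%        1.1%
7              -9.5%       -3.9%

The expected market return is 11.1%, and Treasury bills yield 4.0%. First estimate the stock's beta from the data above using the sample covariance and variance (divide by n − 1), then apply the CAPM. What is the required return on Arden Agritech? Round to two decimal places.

Mean R_i = (7.1 − 14.5 − 9.6 − 13.1 + 26.2 + 1.9 − 9.5) / 7 = -1.6429%
Mean R_m = (2.0 − 6.0 − 3.7 − 6.7 + 11.0 + 1.1 − 3.9) / 7 = -0.8857%
Σ(R_i − R̄_i)(R_m − R̄_m) = 541.6443  ⇒  Cov = 541.6443 / 6 = 90.2741
Σ(R_m − R̄_m)² = 230.5086  ⇒  Var(R_m) = 230.5086 / 6 = 38.4181
β = Cov / Var(R_m) = 90.2741 / 38.4181 = 2.3498
MRP = 11.1% − 4.0% = 7.10%
E(R) = R_f + β × MRP = 4.0% + 2.3498 × 7.1% = 20.68%

20.68%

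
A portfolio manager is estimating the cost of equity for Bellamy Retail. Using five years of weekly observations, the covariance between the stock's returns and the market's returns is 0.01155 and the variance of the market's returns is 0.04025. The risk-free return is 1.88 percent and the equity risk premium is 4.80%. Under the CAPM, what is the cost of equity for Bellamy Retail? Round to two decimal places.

3.26%

β = Cov(R_i, R_m) / Var(R_m) = 0.01155 / 0.04025 = 0.2870
E(R) = R_f + β × MRP = 1.88% + 0.2870 × 4.80% = 3.26%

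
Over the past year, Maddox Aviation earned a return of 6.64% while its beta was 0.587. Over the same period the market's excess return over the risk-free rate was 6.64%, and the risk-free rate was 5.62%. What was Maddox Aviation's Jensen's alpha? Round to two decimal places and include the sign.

CAPM benchmark = R_f + β(R_m − R_f) = 5.62% + 0.587 × 6.64% = 9.51768%
α = actual − benchmark = 6.64% − 9.51768% = -2.88%

-2.88%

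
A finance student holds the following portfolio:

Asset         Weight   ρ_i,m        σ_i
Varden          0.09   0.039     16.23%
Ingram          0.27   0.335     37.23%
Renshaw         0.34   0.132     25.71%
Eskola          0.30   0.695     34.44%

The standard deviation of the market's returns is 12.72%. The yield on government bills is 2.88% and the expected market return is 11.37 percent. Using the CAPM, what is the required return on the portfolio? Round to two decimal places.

β_Varden = 0.039 × 16.23% / 12.72% = 0.0498
β_Ingram = 0.335 × 37.23% / 12.72% = 0.9805
β_Renshaw = 0.132 × 25.71% / 12.72% = 0.2668
β_Eskola = 0.695 × 34.44% / 12.72% = 1.8817
β_P = Σ w_i β_i = 0.09×0.0498 + 0.27×0.9805 + 0.34×0.2668 + 0.30×1.8817 = 0.9244
MRP = 11.37% − 2.88% = 8.49%
E(R_P) = R_f + β_P × MRP = 2.88% + 0.9244 × 8.49% = 10.73%

10.73%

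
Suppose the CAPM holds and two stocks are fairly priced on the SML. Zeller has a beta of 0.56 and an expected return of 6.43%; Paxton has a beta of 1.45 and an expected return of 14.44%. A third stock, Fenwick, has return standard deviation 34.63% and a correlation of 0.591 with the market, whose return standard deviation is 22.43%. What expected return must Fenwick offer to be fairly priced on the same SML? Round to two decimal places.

9.60%

MRP = (14.44% − 6.43%) / (1.45 − 0.56) = 9.0000%
R_f = 6.43% − 0.56 × 9.0000% = 1.3900%
β_Fenwick = ρ·σ_i/σ_m = 0.591 × 34.63 / 22.43 = 0.9125
E(R_Fenwick) = R_f + β × MRP = 1.3900% + 0.9125 × 9.0000% = 9.60%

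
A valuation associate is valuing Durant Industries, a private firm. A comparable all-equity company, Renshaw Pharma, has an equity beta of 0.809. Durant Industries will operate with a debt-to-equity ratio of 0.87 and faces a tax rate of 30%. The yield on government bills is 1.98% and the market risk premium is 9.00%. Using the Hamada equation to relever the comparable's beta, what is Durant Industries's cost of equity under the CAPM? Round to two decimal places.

β_L = β_U × [1 + (1 − t)(D/E)] = 0.809 × [1 + (1 − 0.30) × 0.87]
    = 0.809 × [1 + 0.70 × 0.87] = 0.809 × 1.6090 = 1.3017
E(R) = R_f + β_L × MRP = 1.98% + 1.3017 × 9.00% = 13.70%

13.70%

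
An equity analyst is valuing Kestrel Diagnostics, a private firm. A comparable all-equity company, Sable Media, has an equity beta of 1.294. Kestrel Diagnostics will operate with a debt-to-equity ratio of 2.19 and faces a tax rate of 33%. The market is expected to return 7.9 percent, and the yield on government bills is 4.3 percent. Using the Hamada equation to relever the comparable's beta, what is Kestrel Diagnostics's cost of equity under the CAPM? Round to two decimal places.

15.79%

β_L = β_U × [1 + (1 − t)(D/E)] = 1.294 × [1 + (1 − 0.33) × 2.19]
    = 1.294 × [1 + 0.67 × 2.19] = 1.294 × 2.4673 = 3.1927
MRP = 7.9% − 4.3% = 3.60%
E(R) = R_f + β_L × MRP = 4.3% + 3.1927 × 3.6% = 15.79%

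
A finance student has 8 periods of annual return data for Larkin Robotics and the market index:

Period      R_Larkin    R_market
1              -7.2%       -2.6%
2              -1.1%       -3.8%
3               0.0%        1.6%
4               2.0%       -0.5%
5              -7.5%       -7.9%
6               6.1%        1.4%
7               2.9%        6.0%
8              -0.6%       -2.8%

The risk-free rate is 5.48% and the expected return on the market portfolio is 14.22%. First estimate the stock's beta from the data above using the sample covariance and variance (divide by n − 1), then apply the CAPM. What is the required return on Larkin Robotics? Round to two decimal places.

12.80%

Mean R_i = (-7.2 − 1.1 + 0.0 + 2.0 − 7.5 + 6.1 + 2.9 − 0.6) / 8 = -0.6750%
Mean R_m = (-2.6 − 3.8 + 1.6 − 0.5 − 7.9 + 1.4 + 6.0 − 2.8) / 8 = -1.0750%
Σ(R_i − R̄_i)(R_m − R̄_m) = 102.9650  ⇒  Cov = 102.9650 / 7 = 14.7093
Σ(R_m − R̄_m)² = 122.9750  ⇒  Var(R_m) = 122.9750 / 7 = 17.5679
β = Cov / Var(R_m) = 14.7093 / 17.5679 = 0.8373
MRP = 14.22% − 5.48% = 8.74%
E(R) = R_f + β × MRP = 5.48% + 0.8373 × 8.74% = 12.80%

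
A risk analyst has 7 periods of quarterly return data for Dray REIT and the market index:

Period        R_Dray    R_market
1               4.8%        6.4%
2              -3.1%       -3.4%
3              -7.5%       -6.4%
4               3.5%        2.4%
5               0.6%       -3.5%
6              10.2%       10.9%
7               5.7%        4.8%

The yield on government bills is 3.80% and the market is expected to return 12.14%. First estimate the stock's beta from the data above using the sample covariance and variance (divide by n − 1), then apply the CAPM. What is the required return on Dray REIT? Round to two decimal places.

11.29%

Mean R_i = (4.8 − 3.1 − 7.5 + 3.5 + 0.6 + 10.2 + 5.7) / 7 = 2.0286%
Mean R_m = (6.4 − 3.4 − 6.4 + 2.4 − 3.5 + 10.9 + 4.8) / 7 = 1.6000%
Σ(R_i − R̄_i)(R_m − R̄_m) = 211.3800  ⇒  Cov = 211.3800 / 6 = 35.2300
Σ(R_m − R̄_m)² = 235.4200  ⇒  Var(R_m) = 235.4200 / 6 = 39.2367
β = Cov / Var(R_m) = 35.2300 / 39.2367 = 0.8979
MRP = 12.14% − 3.80% = 8.34%
E(R) = R_f + β × MRP = 3.80% + 0.8979 × 8.34% = 11.29%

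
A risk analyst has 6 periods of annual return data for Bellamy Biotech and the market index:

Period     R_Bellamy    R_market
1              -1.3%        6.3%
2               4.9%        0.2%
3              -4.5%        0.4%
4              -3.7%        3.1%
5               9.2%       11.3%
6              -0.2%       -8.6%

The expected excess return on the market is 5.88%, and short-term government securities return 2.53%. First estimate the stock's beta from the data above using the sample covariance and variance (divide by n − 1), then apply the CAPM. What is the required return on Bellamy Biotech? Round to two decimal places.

Mean R_i = (-1.3 + 4.9 − 4.5 − 3.7 + 9.2 − 0.2) / 6 = 0.7333%
Mean R_m = (6.3 + 0.2 + 0.4 + 3.1 + 11.3 − 8.6) / 6 = 2.1167%
Σ(R_i − R̄_i)(R_m − R̄_m) = 75.8867  ⇒  Cov = 75.8867 / 5 = 15.1773
Σ(R_m − R̄_m)² = 224.2683  ⇒  Var(R_m) = 224.2683 / 5 = 44.8537
β = Cov / Var(R_m) = 15.1773 / 44.8537 = 0.3384
E(R) = R_f + β × MRP = 2.53% + 0.3384 × 5.88% = 4.52%

4.52%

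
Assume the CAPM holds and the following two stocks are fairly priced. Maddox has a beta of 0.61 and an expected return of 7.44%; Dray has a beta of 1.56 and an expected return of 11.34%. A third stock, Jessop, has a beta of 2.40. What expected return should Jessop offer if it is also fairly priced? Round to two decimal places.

MRP (SML slope) = (11.34% − 7.44%) / (1.56 − 0.61) = 3.90% / 0.95 = 4.1053%
R_f (intercept) = 7.44% − 0.61 × 4.1053% = 4.9358%
E(R_Jessop) = R_f + β × MRP = 4.9358% + 2.40 × 4.1053% = 14.79%

14.79%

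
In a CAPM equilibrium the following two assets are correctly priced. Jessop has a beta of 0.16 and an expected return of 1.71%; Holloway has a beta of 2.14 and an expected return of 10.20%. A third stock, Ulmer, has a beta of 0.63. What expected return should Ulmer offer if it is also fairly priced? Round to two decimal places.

MRP (SML slope) = (10.20% − 1.71%) / (2.14 − 0.16) = 8.49% / 1.98 = 4.2879%
R_f (intercept) = 1.71% − 0.16 × 4.2879% = 1.0239%
E(R_Ulmer) = R_f + β × MRP = 1.0239% + 0.63 × 4.2879% = 3.73%

3.73%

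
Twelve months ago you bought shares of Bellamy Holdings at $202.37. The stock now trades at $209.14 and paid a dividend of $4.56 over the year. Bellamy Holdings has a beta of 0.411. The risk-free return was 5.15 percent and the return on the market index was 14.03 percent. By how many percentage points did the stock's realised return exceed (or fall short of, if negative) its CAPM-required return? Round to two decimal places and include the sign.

Realised HPR = (P1 + D1 − P0) / P0 = (209.14 + 4.56 − 202.37) / 202.37 = 11.33 / 202.37 = 5.5987%
MRP = 14.03% − 5.15% = 8.88%
CAPM required = R_f + β·MRP = 5.15% + 0.411 × 8.88% = 8.79968%
α = realised − required = 5.5987% − 8.79968% = -3.20%

-3.20%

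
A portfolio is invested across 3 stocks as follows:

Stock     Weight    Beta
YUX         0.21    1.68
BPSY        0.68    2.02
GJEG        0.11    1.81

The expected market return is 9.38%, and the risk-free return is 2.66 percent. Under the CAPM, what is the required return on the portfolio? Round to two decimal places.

β_P = Σ w_i β_i = 0.21×1.68 + 0.68×2.02 + 0.11×1.81 = 1.9255
MRP = 9.38% − 2.66% = 6.72%
E(R_P) = R_f + β_P × MRP = 2.66% + 1.9255 × 6.72% = 15.60%

15.60%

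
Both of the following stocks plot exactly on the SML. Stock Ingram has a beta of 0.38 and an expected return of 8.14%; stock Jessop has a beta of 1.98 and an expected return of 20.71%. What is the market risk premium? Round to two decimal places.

7.86%

Both satisfy E(R) = R_f + β·MRP, so the slope of the SML is
MRP = (20.71% − 8.14%) / (1.98 − 0.38) = 12.57% / 1.60 = 7.8563%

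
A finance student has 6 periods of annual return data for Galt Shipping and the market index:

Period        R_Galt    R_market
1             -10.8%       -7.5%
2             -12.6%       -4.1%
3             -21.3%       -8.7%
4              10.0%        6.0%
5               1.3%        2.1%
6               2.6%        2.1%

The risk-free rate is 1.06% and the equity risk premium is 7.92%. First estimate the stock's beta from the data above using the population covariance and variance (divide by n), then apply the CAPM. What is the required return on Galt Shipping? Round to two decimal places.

16.06%

Mean R_i = (-10.8 − 12.6 − 21.3 + 10.0 + 1.3 + 2.6) / 6 = -5.1333%
Mean R_m = (-7.5 − 4.1 − 8.7 + 6.0 + 2.1 + 2.1) / 6 = -1.6833%
Σ(R_i − R̄_i)(R_m − R̄_m) = 334.3133  ⇒  Cov = 334.3133 / 6 = 55.7189
Σ(R_m − R̄_m)² = 176.5683  ⇒  Var(R_m) = 176.5683 / 6 = 29.4281
β = Cov / Var(R_m) = 55.7189 / 29.4281 = 1.8934
E(R) = R_f + β × MRP = 1.06% + 1.8934 × 7.92% = 16.06%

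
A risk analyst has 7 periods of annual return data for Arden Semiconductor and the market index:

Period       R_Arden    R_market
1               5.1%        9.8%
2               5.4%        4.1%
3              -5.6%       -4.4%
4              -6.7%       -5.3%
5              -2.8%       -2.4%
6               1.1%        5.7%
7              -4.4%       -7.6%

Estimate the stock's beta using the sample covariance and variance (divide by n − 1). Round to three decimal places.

Mean R_i = (5.1 + 5.4 − 5.6 − 6.7 − 2.8 + 1.1 − 4.4) / 7 = -1.1286%
Mean R_m = (9.8 + 4.1 − 4.4 − 5.3 − 2.4 + 5.7 − 7.6) / 7 = -0.0143%
Σ(R_i − R̄_i)(R_m − R̄_m) = 178.5871  ⇒  Cov = 178.5871 / 6 = 29.7645
Σ(R_m − R̄_m)² = 256.3086  ⇒  Var(R_m) = 256.3086 / 6 = 42.7181
β = Cov / Var(R_m) = 29.7645 / 42.7181 = 0.6968

0.697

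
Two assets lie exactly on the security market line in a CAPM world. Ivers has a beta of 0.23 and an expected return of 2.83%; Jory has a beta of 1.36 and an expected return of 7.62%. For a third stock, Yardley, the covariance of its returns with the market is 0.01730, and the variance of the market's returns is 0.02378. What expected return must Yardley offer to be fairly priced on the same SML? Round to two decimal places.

MRP = (7.62% − 2.83%) / (1.36 − 0.23) = 4.2389%
R_f = 2.83% − 0.23 × 4.2389% = 1.8551%
β_Yardley = Cov / Var(R_m) = 0.01730 / 0.02378 = 0.7275
E(R_Yardley) = R_f + β × MRP = 1.8551% + 0.7275 × 4.2389% = 4.94%

4.94%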